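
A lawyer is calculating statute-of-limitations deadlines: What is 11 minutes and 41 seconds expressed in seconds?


Minutes: 11
Extra seconds: 41
Seconds per minute: 60
Minutes to seconds: 11 x 60 = 660
Total: 660 + 41 = 701

701


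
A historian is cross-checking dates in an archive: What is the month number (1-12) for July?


Calendar month order:
6. June
7. July <--
8. August
July is month number 7

7


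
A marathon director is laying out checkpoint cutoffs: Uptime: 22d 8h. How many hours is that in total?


Days: 22
Extra hours: 8
Hours per day: 24
Days to hours: 22 x 24 = 528
Total: 528 + 8 = 536

536


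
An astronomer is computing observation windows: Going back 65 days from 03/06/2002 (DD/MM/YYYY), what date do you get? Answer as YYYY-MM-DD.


Start: 2002-06-03
Subtracting 65 days
Days already passed in June: 3
After going back through June: 62 more days to subtract
May 2002: 31 days, 31 remaining
April 2002: 30 days, 1 remaining
March 2002 has 31 days, need 1
Result: 2002-03-30

2002-03-30


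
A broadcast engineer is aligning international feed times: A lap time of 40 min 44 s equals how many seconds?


Minutes: 40
Seconds: 44
Convert minutes to seconds: 40 x 60 = 2400
Add remaining seconds: 2400 + 44 = 2444

2444


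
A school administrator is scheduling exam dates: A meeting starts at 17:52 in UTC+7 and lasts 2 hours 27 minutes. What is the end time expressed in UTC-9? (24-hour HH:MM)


Start: 17:52 in UTC+7
Step 1 - add duration:
  minutes: 52 + 27 = 79 (carry 1h)
  hours: 17 + 2 + 1 = 20
  end in UTC+7: 20:19
Step 2 - convert UTC+7 -> UTC-9:
  offset difference: -9 - (7) = -16 hours
  20 + (-16) = 4 -> mod 24 = 4
Result: 04:19 in UTC-9

04:19


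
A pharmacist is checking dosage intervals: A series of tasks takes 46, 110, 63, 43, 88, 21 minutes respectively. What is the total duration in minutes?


Durations: 46, 110, 63, 43, 88, 21
Running sum: 46
+ 110 = 156
+ 63 = 219
+ 43 = 262
+ 88 = 350
+ 21 = 371
Total duration: 371 minutes
That is 6 hours and 11 minutes

371


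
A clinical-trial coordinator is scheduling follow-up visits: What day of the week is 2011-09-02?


Date: 2011-09-02
January 1, 2011 is a Saturday
Day of year: 245
Offset from Jan 1: 244 days
244 mod 7 = 6
Result: Friday

Friday


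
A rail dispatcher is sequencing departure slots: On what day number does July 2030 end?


Month: July
Year: 2030
July is a 31-day month
Total: 31 days

31


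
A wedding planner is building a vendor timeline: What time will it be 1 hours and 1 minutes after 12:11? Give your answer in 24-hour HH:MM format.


Start time: 12:11
Adding: 1 hours 1 minutes
Minutes: 11 + 1 = 12
Hours: 12 + 1 + 0 = 13
Result: 13:12

13:12


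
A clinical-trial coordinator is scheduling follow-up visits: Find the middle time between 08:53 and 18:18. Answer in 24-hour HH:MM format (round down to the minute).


Start time: 08:53 = 533 minutes from midnight
End time: 18:18 = 1098 minutes from midnight
Sum: 533 + 1098 = 1631
Midpoint: 1631 / 2 = 815 minutes
Convert: 815 / 60 = 13 hours, 35 minutes
Result: 13:35

13:35


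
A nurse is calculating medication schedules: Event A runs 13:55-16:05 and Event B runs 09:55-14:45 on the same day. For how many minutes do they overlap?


Interval A: [835, 965] minutes from midnight
Interval B: [595, 885] minutes from midnight
Overlap start = max(835, 595) = 835
Overlap end = min(965, 885) = 885
Overlap = 885 - 835 = 50 minutes

50


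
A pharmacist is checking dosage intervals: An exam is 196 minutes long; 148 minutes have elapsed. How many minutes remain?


Total budget: 196 minutes
Time used: 148 minutes
Remaining: 196 - 148 = 48 minutes
Percent used: 75.5%
Percent remaining: 24.5%

48


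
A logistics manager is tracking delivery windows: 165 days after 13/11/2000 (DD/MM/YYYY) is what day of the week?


Start: 2000-11-13 (Monday)
Step 1 - find target date: add 165 days
  2000-11-13 + 165 days = 2001-04-27
Step 2 - day of week:
  165 mod 7 = 4
  Monday + 4 days -> Friday
Result: Friday (2001-04-27)

Friday


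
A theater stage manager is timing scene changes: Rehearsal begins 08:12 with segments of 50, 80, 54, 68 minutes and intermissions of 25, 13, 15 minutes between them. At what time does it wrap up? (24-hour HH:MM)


Start: 08:12 = 492 min from midnight
  after task 1 (50 min): 09:02
  after break (25 min): 09:27
  after task 2 (80 min): 10:47
  after break (13 min): 11:00
  after task 3 (54 min): 11:54
  after break (15 min): 12:09
  after task 4 (68 min): 13:17
Total elapsed: 305 minutes
End time: 13:17

13:17


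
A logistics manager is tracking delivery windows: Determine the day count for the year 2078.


Year: 2078
Check leap year rules:
Divisible by 4? No
2078 is not a leap year
Days: 365

365


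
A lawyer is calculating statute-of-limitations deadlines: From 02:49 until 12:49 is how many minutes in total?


Start time: 02:49 = 169 minutes from midnight
End time: 12:49 = 769 minutes from midnight
Difference: 769 - 169 = 600 minutes
That is 10 hours and 0 minutes

600


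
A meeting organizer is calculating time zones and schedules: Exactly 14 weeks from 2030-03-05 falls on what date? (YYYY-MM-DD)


Start: 2030-03-05
Weeks to add: 14
Convert to days: 14 x 7 = 98 days
Add 98 days to 2030-03-05
Result: 2030-06-11

2030-06-11


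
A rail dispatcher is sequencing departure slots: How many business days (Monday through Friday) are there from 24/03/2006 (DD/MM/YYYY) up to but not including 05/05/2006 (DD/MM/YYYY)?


Start: 2006-03-24 (Friday)
End (exclusive): 2006-05-05 (Friday)
Total calendar days: 42
Full weeks: 42 // 7 = 6 -> 30 weekdays
Remaining 0 days starting on Friday:
Total business days: 30 + 0 = 30

30


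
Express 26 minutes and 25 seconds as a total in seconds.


Minutes: 26
Seconds: 25
Convert minutes to seconds: 26 x 60 = 1560
Add remaining seconds: 1560 + 25 = 1585

1585


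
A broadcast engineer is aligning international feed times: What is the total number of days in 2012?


Year: 2012
Check leap year rules:
Divisible by 4? Yes
Divisible by 100? No
2012 is a leap year
Days: 366

366


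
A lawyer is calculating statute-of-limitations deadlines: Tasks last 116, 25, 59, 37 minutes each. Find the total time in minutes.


Durations: 116, 25, 59, 37
Running sum: 116
+ 25 = 141
+ 59 = 200
+ 37 = 237
Total duration: 237 minutes
That is 3 hours and 57 minutes

237


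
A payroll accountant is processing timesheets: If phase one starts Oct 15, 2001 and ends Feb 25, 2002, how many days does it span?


Start date: 2001-10-15
End date: 2002-02-25
Oct 2001: +17 days
Nov 2001: +30 days
Dec 2001: +31 days
Jan 2002: +31 days
Feb 2002: +24 days
Total: 133 days

133


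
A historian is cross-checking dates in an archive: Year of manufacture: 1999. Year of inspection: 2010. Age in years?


Birth year: 1999
Current year: 2010
Age = current year - birth year
Age = 2010 - 1999 = 11

11


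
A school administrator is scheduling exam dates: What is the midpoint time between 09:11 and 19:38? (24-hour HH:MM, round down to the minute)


Start time: 09:11 = 551 minutes from midnight
End time: 19:38 = 1178 minutes from midnight
Sum: 551 + 1178 = 1729
Midpoint: 1729 / 2 = 864 minutes
Convert: 864 / 60 = 14 hours, 24 minutes
Result: 14:24

14:24


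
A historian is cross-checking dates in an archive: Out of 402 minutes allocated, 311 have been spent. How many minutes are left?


Total budget: 402 minutes
Time used: 311 minutes
Remaining: 402 - 311 = 91 minutes
Percent used: 77.4%
Percent remaining: 22.6%

91


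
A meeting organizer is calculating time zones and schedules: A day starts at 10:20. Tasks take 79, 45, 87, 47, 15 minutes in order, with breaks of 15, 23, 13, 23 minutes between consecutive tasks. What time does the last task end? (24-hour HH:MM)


Start: 10:20 = 620 min from midnight
  after task 1 (79 min): 11:39
  after break (15 min): 11:54
  after task 2 (45 min): 12:39
  after break (23 min): 13:02
  after task 3 (87 min): 14:29
  after break (13 min): 14:42
  after task 4 (47 min): 15:29
  after break (23 min): 15:52
  after task 5 (15 min): 16:07
Total elapsed: 347 minutes
End time: 16:07

16:07


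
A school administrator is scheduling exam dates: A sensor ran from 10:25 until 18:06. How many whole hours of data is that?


Start: 10:25
End: 18:06
Hour difference: 18 - 10 = 8 hours
Minute difference: 6 - 25 = -19 minutes
Total minutes: 461
Complete hours: 461 / 60 = 7 (remainder 41)

7


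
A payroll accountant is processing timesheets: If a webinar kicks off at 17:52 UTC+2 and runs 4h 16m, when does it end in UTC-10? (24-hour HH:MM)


Start: 17:52 in UTC+2
Step 1 - add duration:
  minutes: 52 + 16 = 68 (carry 1h)
  hours: 17 + 4 + 1 = 22
  end in UTC+2: 22:08
Step 2 - convert UTC+2 -> UTC-10:
  offset difference: -10 - (2) = -12 hours
  22 + (-12) = 10 -> mod 24 = 10
Result: 10:08 in UTC-10

10:08


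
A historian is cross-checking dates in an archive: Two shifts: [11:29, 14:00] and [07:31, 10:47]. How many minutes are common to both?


Interval A: [689, 840] minutes from midnight
Interval B: [451, 647] minutes from midnight
Overlap start = max(689, 451) = 689
Overlap end = min(840, 647) = 647
End <= start, so the intervals do not overlap: 0 minutes

0


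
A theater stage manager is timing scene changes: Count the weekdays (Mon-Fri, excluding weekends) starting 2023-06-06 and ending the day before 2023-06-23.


Start: 2023-06-06 (Tuesday)
End (exclusive): 2023-06-23 (Friday)
Total calendar days: 17
Full weeks: 17 // 7 = 2 -> 10 weekdays
Remaining 3 days starting on Tuesday:
  Tue(w), Wed(w), Thu(w) -> 3 weekdays
Total business days: 10 + 3 = 13

13


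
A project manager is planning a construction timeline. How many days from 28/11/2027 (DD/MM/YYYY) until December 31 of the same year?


Start: November 28, 2027
End: December 31, 2027
Days left in November: 2
December: 31
Sum of remaining months: 31
Total: 2 + 31 = 33

33


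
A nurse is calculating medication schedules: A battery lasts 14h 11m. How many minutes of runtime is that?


Hours: 14
Extra minutes: 11
Minutes per hour: 60
Hours to minutes: 14 x 60 = 840
Total: 840 + 11 = 851

851


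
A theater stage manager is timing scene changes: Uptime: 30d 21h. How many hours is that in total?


Days: 30
Extra hours: 21
Hours per day: 24
Days to hours: 30 x 24 = 720
Total: 720 + 21 = 741

741


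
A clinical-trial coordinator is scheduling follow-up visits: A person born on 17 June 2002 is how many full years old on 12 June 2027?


Birth: 2002-06-17
Reference: 2027-06-12
Year difference: 2027 - 2002 = 25
Has birthday (06-17) occurred by 06-12? No
Birthday not yet reached this year -> subtract 1
Age in full years: 24

24


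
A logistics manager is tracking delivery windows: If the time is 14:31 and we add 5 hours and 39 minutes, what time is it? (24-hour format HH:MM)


Start time: 14:31
Adding: 5 hours 39 minutes
Minutes: 31 + 39 = 70
Minute overflow: 70 >= 60, so carry 1 hour, minutes = 10
Hours: 14 + 5 + 1 = 20
Result: 20:10

20:10


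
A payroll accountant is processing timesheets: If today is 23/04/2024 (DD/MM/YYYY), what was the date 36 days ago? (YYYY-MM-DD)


Start: 2024-04-23
Subtracting 36 days
Days already passed in April: 23
After going back through April: 13 more days to subtract
March 2024 has 31 days, need 13
Result: 2024-03-18

2024-03-18


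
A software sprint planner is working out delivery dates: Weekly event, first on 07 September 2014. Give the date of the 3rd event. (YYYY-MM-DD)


First occurrence: 2014-09-07 (occurrence 1)
Each occurrence is 7 days after the previous.
Occurrence 3 is 2 weeks after the first.
2 weeks = 14 days
2014-09-07 + 14 days = 2014-09-21

2014-09-21


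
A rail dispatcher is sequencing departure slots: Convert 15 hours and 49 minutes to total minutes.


Hours: 15
Minutes: 49
Convert hours to minutes: 15 x 60 = 900
Add remaining minutes: 900 + 49 = 949

949


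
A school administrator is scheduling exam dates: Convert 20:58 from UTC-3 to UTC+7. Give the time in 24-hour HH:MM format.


Local time: 20:58 at UTC-3 (offset -3h)
Target zone: UTC+7 (offset 7h)
Difference: 7 - (-3) = 10 hours
Calculation: 20 + (10) = 30
Wraparound: (30) mod 24 = 6
Result: 06:58

06:58


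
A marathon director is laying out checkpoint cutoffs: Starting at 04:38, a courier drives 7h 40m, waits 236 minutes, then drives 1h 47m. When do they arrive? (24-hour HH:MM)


Depart: 04:38
Leg 1: +460 min -> 12:18
Layover: +236 min -> 16:14
Leg 2: +107 min -> 18:01
Total travel: 803 minutes = 13h 23m
Arrival: 18:01

18:01


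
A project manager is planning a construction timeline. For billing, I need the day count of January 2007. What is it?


Month: January
Year: 2007
January is a 31-day month
Total: 31 days

31


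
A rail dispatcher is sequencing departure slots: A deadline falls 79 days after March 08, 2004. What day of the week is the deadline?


Start: 2004-03-08 (Monday)
Step 1 - find target date: add 79 days
  2004-03-08 + 79 days = 2004-05-26
Step 2 - day of week:
  79 mod 7 = 2
  Monday + 2 days -> Wednesday
Result: Wednesday (2004-05-26)

Wednesday


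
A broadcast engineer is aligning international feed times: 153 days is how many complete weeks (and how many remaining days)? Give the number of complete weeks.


Total days: 153
Days per week: 7
Division: 153 / 7 = 21 remainder 6
Complete weeks: 21
Remaining days: 6

21


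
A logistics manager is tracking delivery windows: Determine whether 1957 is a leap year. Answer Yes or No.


Year: 1957
Divisible by 4? 1957 / 4 = 489.25 -> No
Not divisible by 4, so NOT a leap year

No


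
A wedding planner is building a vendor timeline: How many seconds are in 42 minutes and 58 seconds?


Minutes: 42
Extra seconds: 58
Seconds per minute: 60
Minutes to seconds: 42 x 60 = 2520
Total: 2520 + 58 = 2578

2578


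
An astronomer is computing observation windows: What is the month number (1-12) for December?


Calendar month order:
11. November
12. December <--
December is month number 12

12


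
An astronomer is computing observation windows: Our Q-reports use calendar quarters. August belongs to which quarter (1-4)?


Month: August (month 8)
Q1: January-March (months 1-3)
Q2: April-June (months 4-6)
Q3: July-September (months 7-9)
Q4: October-December (months 10-12)
Month 8 falls in Q3

3


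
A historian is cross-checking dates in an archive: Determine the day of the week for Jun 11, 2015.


Date: 2015-06-11
January 1, 2015 is a Thursday
Day of year: 162
Offset from Jan 1: 161 days
161 mod 7 = 0
Result: Thursday

Thursday


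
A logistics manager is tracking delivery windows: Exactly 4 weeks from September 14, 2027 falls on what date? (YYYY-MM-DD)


Start: 2027-09-14
Weeks to add: 4
Convert to days: 4 x 7 = 28 days
Add 28 days to 2027-09-14
Result: 2027-10-12

2027-10-12


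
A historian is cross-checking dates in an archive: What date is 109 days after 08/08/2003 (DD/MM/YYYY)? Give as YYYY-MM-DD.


Start: 2003-08-08
Adding 109 days
Days remaining in August: 23
After August: 86 days still to add
September 2003: 30 days, 56 remaining
October 2003: 31 days, 25 remaining
November 2003 has 30 days, need 25
Result: 2003-11-25

2003-11-25


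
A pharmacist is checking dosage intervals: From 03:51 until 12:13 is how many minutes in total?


Start time: 03:51 = 231 minutes from midnight
End time: 12:13 = 733 minutes from midnight
Difference: 733 - 231 = 502 minutes
That is 8 hours and 22 minutes

502


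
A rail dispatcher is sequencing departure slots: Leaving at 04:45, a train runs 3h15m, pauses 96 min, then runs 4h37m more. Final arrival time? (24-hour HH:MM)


Depart: 04:45
Leg 1: +195 min -> 08:00
Layover: +96 min -> 09:36
Leg 2: +277 min -> 14:13
Total travel: 568 minutes = 9h 28m
Arrival: 14:13

14:13


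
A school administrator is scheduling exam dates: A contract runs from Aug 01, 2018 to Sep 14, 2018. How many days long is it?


Start date: 2018-08-01
End date: 2018-09-14
Aug 2018: +31 days
Sep 2018: +13 days
Total: 44 days

44


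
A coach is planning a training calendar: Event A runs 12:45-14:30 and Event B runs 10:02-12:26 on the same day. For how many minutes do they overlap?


Interval A: [765, 870] minutes from midnight
Interval B: [602, 746] minutes from midnight
Overlap start = max(765, 602) = 765
Overlap end = min(870, 746) = 746
End <= start, so the intervals do not overlap: 0 minutes

0


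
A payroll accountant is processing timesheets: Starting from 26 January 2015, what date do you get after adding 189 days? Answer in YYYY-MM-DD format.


Start: 2015-01-26
Adding 189 days
Days remaining in January: 5
After January: 184 days still to add
February 2015: 28 days, 156 remaining
March 2015: 31 days, 125 remaining
April 2015: 30 days, 95 remaining
May 2015: 31 days, 64 remaining
Result: 2015-08-03

2015-08-03


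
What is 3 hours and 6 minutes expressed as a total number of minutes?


Hours: 3
Minutes: 6
Convert hours to minutes: 3 x 60 = 180
Add remaining minutes: 180 + 6 = 186

186


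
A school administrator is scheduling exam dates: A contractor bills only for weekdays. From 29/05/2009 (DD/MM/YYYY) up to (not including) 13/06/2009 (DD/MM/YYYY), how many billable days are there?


Start: 2009-05-29 (Friday)
End (exclusive): 2009-06-13 (Saturday)
Total calendar days: 15
Full weeks: 15 // 7 = 2 -> 10 weekdays
Remaining 1 days starting on Friday:
  Fri(w) -> 1 weekdays
Total business days: 10 + 1 = 11

11


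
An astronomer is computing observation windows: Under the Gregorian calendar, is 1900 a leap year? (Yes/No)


Year: 1900
Divisible by 4? 1900 / 4 = 475.0 -> Yes
Divisible by 100? 1900 / 100 = 19.0 -> Yes
Divisible by 400? 1900 / 400 = 4.75 -> No
Divisible by 100 but not 400, so NOT a leap year

No


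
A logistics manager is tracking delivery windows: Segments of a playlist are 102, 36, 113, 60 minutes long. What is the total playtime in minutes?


Durations: 102, 36, 113, 60
Running sum: 102
+ 36 = 138
+ 113 = 251
+ 60 = 311
Total duration: 311 minutes
That is 5 hours and 11 minutes

311


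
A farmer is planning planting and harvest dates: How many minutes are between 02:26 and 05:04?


Start time: 02:26 = 146 minutes from midnight
End time: 05:04 = 304 minutes from midnight
Difference: 304 - 146 = 158 minutes
That is 2 hours and 38 minutes

158


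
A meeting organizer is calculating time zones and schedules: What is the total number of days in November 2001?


Month: November
Year: 2001
November is a 30-day month
Total: 30 days

30


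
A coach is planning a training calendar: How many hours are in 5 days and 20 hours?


Days: 5
Extra hours: 20
Hours per day: 24
Days to hours: 5 x 24 = 120
Total: 120 + 20 = 140

140


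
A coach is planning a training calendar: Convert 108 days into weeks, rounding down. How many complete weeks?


Total days: 108
Days per week: 7
Division: 108 / 7 = 15 remainder 3
Complete weeks: 15
Remaining days: 3

15


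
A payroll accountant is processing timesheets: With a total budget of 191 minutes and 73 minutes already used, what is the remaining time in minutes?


Total budget: 191 minutes
Time used: 73 minutes
Remaining: 191 - 73 = 118 minutes
Percent used: 38.2%
Percent remaining: 61.8%

118


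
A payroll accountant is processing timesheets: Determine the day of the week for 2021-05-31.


Date: 2021-05-31
January 1, 2021 is a Friday
Day of year: 151
Offset from Jan 1: 150 days
150 mod 7 = 3
Result: Monday

Monday


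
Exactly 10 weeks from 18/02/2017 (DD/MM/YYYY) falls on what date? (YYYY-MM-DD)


Start: 2017-02-18
Weeks to add: 10
Convert to days: 10 x 7 = 70 days
Add 70 days to 2017-02-18
Result: 2017-04-29

2017-04-29


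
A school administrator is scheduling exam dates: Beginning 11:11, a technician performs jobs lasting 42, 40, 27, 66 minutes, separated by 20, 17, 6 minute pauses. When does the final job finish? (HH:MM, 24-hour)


Start: 11:11 = 671 min from midnight
  after task 1 (42 min): 11:53
  after break (20 min): 12:13
  after task 2 (40 min): 12:53
  after break (17 min): 13:10
  after task 3 (27 min): 13:37
  after break (6 min): 13:43
  after task 4 (66 min): 14:49
Total elapsed: 218 minutes
End time: 14:49

14:49


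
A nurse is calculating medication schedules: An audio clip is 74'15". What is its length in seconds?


Minutes: 74
Seconds: 15
Convert minutes to seconds: 74 x 60 = 4440
Add remaining seconds: 4440 + 15 = 4455

4455


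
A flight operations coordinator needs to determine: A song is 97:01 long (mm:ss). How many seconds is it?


Minutes: 97
Extra seconds: 1
Seconds per minute: 60
Minutes to seconds: 97 x 60 = 5820
Total: 5820 + 1 = 5821

5821


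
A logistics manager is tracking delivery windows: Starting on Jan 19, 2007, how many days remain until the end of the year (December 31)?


Start: January 19, 2007
End: December 31, 2007
Days left in January: 12
February: 28
March: 31
April: 30
May: 31
... plus remaining months
Sum of remaining months: 334
Total: 12 + 334 = 346

346


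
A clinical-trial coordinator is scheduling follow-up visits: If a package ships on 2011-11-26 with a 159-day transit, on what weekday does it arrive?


Start: 2011-11-26 (Saturday)
Step 1 - find target date: add 159 days
  2011-11-26 + 159 days = 2012-05-03
Step 2 - day of week:
  159 mod 7 = 5
  Saturday + 5 days -> Thursday
Result: Thursday (2012-05-03)

Thursday


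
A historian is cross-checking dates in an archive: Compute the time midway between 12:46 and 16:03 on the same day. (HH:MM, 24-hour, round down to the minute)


Start time: 12:46 = 766 minutes from midnight
End time: 16:03 = 963 minutes from midnight
Sum: 766 + 963 = 1729
Midpoint: 1729 / 2 = 864 minutes
Convert: 864 / 60 = 14 hours, 24 minutes
Result: 14:24

14:24


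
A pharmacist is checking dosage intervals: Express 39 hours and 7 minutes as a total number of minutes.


Hours: 39
Extra minutes: 7
Minutes per hour: 60
Hours to minutes: 39 x 60 = 2340
Total: 2340 + 7 = 2347

2347


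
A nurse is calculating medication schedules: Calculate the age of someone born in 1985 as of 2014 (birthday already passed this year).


Birth year: 1985
Current year: 2014
Age = current year - birth year
Age = 2014 - 1985 = 29

29


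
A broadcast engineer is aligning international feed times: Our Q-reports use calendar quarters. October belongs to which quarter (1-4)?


Month: October (month 10)
Q1: January-March (months 1-3)
Q2: April-June (months 4-6)
Q3: July-September (months 7-9)
Q4: October-December (months 10-12)
Month 10 falls in Q4

4


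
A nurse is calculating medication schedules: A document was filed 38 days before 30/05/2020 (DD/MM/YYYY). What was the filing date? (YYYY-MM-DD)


Start: 2020-05-30
Subtracting 38 days
Days already passed in May: 30
After going back through May: 8 more days to subtract
April 2020 has 30 days, need 8
Result: 2020-04-22

2020-04-22


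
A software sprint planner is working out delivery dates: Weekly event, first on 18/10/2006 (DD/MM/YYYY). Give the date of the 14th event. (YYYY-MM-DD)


First occurrence: 2006-10-18 (occurrence 1)
Each occurrence is 7 days after the previous.
Occurrence 14 is 13 weeks after the first.
13 weeks = 91 days
2006-10-18 + 91 days = 2007-01-17

2007-01-17


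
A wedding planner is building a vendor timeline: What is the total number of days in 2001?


Year: 2001
Check leap year rules:
Divisible by 4? No
2001 is not a leap year
Days: 365

365


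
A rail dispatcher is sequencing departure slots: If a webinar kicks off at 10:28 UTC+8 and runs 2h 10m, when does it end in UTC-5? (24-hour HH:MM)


Start: 10:28 in UTC+8
Step 1 - add duration:
  minutes: 28 + 10 = 38
  hours: 10 + 2 + 0 = 12
  end in UTC+8: 12:38
Step 2 - convert UTC+8 -> UTC-5:
  offset difference: -5 - (8) = -13 hours
  12 + (-13) = -1 -> mod 24 = 23
Result: 23:38 in UTC-5

23:38


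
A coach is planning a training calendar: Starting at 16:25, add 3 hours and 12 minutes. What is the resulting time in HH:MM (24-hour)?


Start time: 16:25
Adding: 3 hours 12 minutes
Minutes: 25 + 12 = 37
Hours: 16 + 3 + 0 = 19
Result: 19:37

19:37


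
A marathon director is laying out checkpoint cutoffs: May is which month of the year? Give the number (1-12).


Calendar month order:
4. April
5. May <--
6. June
May is month number 5

5


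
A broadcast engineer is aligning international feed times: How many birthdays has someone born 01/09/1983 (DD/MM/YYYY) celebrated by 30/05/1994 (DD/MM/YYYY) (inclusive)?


Birth: 1983-09-01
Reference: 1994-05-30
Year difference: 1994 - 1983 = 11
Has birthday (09-01) occurred by 05-30? No
Birthday not yet reached this year -> subtract 1
Age in full years: 10

10


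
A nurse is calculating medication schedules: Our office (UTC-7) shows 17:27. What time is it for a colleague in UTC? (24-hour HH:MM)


Local time: 17:27 at UTC-7 (offset -7h)
Target zone: UTC (offset 0h)
Difference: 0 - (-7) = 7 hours
Calculation: 17 + (7) = 24
Wraparound: (24) mod 24 = 0
Result: 00:27

00:27


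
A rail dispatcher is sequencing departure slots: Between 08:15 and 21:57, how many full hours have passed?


Start: 08:15
End: 21:57
Hour difference: 21 - 8 = 13 hours
Minute difference: 57 - 15 = 42 minutes
Total minutes: 822
Complete hours: 822 / 60 = 13 (remainder 42)

13


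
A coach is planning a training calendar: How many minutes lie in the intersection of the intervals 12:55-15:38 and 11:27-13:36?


Interval A: [775, 938] minutes from midnight
Interval B: [687, 816] minutes from midnight
Overlap start = max(775, 687) = 775
Overlap end = min(938, 816) = 816
Overlap = 816 - 775 = 41 minutes

41


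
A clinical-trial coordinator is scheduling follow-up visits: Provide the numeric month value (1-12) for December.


Calendar month order:
11. November
12. December <--
December is month number 12

12


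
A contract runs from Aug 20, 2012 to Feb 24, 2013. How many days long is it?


Start date: 2012-08-20
End date: 2013-02-24
Aug 2012: +12 days
Sep 2012: +30 days
Oct 2012: +31 days
... (4 more months)
Total: 188 days

188


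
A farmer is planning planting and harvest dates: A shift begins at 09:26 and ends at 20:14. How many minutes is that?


Start time: 09:26 = 566 minutes from midnight
End time: 20:14 = 1214 minutes from midnight
Difference: 1214 - 566 = 648 minutes
That is 10 hours and 48 minutes

648


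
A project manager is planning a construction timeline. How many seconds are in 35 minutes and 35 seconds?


Minutes: 35
Extra seconds: 35
Seconds per minute: 60
Minutes to seconds: 35 x 60 = 2100
Total: 2100 + 35 = 2135

2135


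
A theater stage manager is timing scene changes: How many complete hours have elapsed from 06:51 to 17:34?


Start: 06:51
End: 17:34
Hour difference: 17 - 6 = 11 hours
Minute difference: 34 - 51 = -17 minutes
Total minutes: 643
Complete hours: 643 / 60 = 10 (remainder 43)

10


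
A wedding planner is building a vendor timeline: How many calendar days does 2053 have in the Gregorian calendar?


Year: 2053
Check leap year rules:
Divisible by 4? No
2053 is not a leap year
Days: 365

365


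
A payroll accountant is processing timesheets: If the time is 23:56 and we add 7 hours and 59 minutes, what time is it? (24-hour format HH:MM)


Start time: 23:56
Adding: 7 hours 59 minutes
Minutes: 56 + 59 = 115
Minute overflow: 115 >= 60, so carry 1 hour, minutes = 55
Hours: 23 + 7 + 1 = 31
Hour wraparound: 31 mod 24 = 7
Result: 07:55

07:55


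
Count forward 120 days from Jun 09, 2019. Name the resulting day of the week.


Start: 2019-06-09 (Sunday)
Step 1 - find target date: add 120 days
  2019-06-09 + 120 days = 2019-10-07
Step 2 - day of week:
  120 mod 7 = 1
  Sunday + 1 days -> Monday
Result: Monday (2019-10-07)

Monday


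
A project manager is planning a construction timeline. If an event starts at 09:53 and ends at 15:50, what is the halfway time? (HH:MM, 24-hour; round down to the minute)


Start time: 09:53 = 593 minutes from midnight
End time: 15:50 = 950 minutes from midnight
Sum: 593 + 950 = 1543
Midpoint: 1543 / 2 = 771 minutes
Convert: 771 / 60 = 12 hours, 51 minutes
Result: 12:51

12:51


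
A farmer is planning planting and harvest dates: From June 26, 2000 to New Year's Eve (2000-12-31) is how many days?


Start: June 26, 2000
End: December 31, 2000
Days left in June: 4
July: 31
August: 31
September: 30
October: 31
... plus remaining months
Sum of remaining months: 184
Total: 4 + 184 = 188

188


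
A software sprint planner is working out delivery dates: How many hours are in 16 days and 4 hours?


Days: 16
Extra hours: 4
Hours per day: 24
Days to hours: 16 x 24 = 384
Total: 384 + 4 = 388

388


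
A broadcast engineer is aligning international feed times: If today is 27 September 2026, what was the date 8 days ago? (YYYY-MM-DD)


Start: 2026-09-27
Subtracting 8 days
Days already passed in September: 27
Result: 2026-09-19

2026-09-19


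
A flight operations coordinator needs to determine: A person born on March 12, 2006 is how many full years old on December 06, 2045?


Birth: 2006-03-12
Reference: 2045-12-06
Year difference: 2045 - 2006 = 39
Has birthday (03-12) occurred by 12-06? Yes
Age in full years: 39

39


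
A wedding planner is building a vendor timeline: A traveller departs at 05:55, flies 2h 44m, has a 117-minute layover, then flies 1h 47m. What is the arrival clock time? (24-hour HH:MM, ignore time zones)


Depart: 05:55
Leg 1: +164 min -> 08:39
Layover: +117 min -> 10:36
Leg 2: +107 min -> 12:23
Total travel: 388 minutes = 6h 28m
Arrival: 12:23

12:23


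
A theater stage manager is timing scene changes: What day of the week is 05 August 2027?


Date: 2027-08-05
January 1, 2027 is a Friday
Day of year: 217
Offset from Jan 1: 216 days
216 mod 7 = 6
Result: Thursday

Thursday


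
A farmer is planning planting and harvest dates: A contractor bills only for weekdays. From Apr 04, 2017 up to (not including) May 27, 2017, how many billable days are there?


Start: 2017-04-04 (Tuesday)
End (exclusive): 2017-05-27 (Saturday)
Total calendar days: 53
Full weeks: 53 // 7 = 7 -> 35 weekdays
Remaining 4 days starting on Tuesday:
  Tue(w), Wed(w), Thu(w), Fri(w) -> 4 weekdays
Total business days: 35 + 4 = 39

39


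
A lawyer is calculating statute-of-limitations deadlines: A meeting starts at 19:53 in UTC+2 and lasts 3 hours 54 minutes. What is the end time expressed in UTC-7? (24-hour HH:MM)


Start: 19:53 in UTC+2
Step 1 - add duration:
  minutes: 53 + 54 = 107 (carry 1h)
  hours: 19 + 3 + 1 = 23
  end in UTC+2: 23:47
Step 2 - convert UTC+2 -> UTC-7:
  offset difference: -7 - (2) = -9 hours
  23 + (-9) = 14 -> mod 24 = 14
Result: 14:47 in UTC-7

14:47


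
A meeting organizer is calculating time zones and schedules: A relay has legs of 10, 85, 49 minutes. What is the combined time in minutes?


Durations: 10, 85, 49
Running sum: 10
+ 85 = 95
+ 49 = 144
Total duration: 144 minutes
That is 2 hours and 24 minutes

144


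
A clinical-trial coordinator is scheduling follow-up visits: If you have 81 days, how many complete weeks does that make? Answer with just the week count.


Total days: 81
Days per week: 7
Division: 81 / 7 = 11 remainder 4
Complete weeks: 11
Remaining days: 4

11


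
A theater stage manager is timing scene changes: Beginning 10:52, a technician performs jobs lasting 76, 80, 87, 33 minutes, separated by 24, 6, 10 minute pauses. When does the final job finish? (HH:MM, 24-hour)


Start: 10:52 = 652 min from midnight
  after task 1 (76 min): 12:08
  after break (24 min): 12:32
  after task 2 (80 min): 13:52
  after break (6 min): 13:58
  after task 3 (87 min): 15:25
  after break (10 min): 15:35
  after task 4 (33 min): 16:08
Total elapsed: 316 minutes
End time: 16:08

16:08


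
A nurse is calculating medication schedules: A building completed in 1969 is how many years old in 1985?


Birth year: 1969
Current year: 1985
Age = current year - birth year
Age = 1985 - 1969 = 16

16


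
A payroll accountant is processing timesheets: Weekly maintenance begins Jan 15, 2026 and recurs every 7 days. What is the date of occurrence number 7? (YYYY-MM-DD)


First occurrence: 2026-01-15 (occurrence 1)
Each occurrence is 7 days after the previous.
Occurrence 7 is 6 weeks after the first.
6 weeks = 42 days
2026-01-15 + 42 days = 2026-02-26

2026-02-26


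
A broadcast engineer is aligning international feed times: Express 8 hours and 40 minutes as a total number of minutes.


Hours: 8
Extra minutes: 40
Minutes per hour: 60
Hours to minutes: 8 x 60 = 480
Total: 480 + 40 = 520

520


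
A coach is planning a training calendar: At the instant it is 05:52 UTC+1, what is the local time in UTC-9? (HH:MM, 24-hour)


Local time: 05:52 at UTC+1 (offset 1h)
Target zone: UTC-9 (offset -9h)
Difference: -9 - (1) = -10 hours
Calculation: 5 + (-10) = -5
Wraparound: (-5) mod 24 = 19
Result: 19:52

19:52


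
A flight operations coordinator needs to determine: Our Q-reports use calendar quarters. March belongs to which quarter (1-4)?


Month: March (month 3)
Q1: January-March (months 1-3)
Q2: April-June (months 4-6)
Q3: July-September (months 7-9)
Q4: October-December (months 10-12)
Month 3 falls in Q1

1


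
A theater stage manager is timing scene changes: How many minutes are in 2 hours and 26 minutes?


Hours: 2
Minutes: 26
Convert hours to minutes: 2 x 60 = 120
Add remaining minutes: 120 + 26 = 146

146


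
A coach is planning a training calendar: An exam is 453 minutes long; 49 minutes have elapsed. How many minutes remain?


Total budget: 453 minutes
Time used: 49 minutes
Remaining: 453 - 49 = 404 minutes
Percent used: 10.8%
Percent remaining: 89.2%

404


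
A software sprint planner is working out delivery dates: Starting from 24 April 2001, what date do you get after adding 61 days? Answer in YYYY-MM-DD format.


Start: 2001-04-24
Adding 61 days
Days remaining in April: 6
After April: 55 days still to add
May 2001: 31 days, 24 remaining
June 2001 has 30 days, need 24
Result: 2001-06-24

2001-06-24


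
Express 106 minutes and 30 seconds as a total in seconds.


Minutes: 106
Seconds: 30
Convert minutes to seconds: 106 x 60 = 6360
Add remaining seconds: 6360 + 30 = 6390

6390


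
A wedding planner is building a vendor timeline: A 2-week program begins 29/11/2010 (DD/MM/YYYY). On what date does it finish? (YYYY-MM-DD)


Start: 2010-11-29
Weeks to add: 2
Convert to days: 2 x 7 = 14 days
Add 14 days to 2010-11-29
Result: 2010-12-13

2010-12-13


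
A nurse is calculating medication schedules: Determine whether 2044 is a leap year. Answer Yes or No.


Year: 2044
Divisible by 4? 2044 / 4 = 511.0 -> Yes
Divisible by 100? 2044 / 100 = 20.44 -> No
Divisible by 4 but not 100, so it IS a leap year

Yes


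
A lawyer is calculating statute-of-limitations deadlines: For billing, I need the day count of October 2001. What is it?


Month: October
Year: 2001
October is a 31-day month
Total: 31 days

31


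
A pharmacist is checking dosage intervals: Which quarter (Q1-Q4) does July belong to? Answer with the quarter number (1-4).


Month: July (month 7)
Q1: January-March (months 1-3)
Q2: April-June (months 4-6)
Q3: July-September (months 7-9)
Q4: October-December (months 10-12)
Month 7 falls in Q3

3


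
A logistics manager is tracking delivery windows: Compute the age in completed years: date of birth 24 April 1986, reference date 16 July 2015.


Birth: 1986-04-24
Reference: 2015-07-16
Year difference: 2015 - 1986 = 29
Has birthday (04-24) occurred by 07-16? Yes
Age in full years: 29

29


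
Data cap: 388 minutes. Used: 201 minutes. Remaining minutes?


Total budget: 388 minutes
Time used: 201 minutes
Remaining: 388 - 201 = 187 minutes
Percent used: 51.8%
Percent remaining: 48.2%

187


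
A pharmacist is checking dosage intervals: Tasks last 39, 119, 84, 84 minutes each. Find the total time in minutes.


Durations: 39, 119, 84, 84
Running sum: 39
+ 119 = 158
+ 84 = 242
+ 84 = 326
Total duration: 326 minutes
That is 5 hours and 26 minutes

326


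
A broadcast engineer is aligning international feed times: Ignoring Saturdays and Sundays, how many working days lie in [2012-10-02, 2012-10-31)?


Start: 2012-10-02 (Tuesday)
End (exclusive): 2012-10-31 (Wednesday)
Total calendar days: 29
Full weeks: 29 // 7 = 4 -> 20 weekdays
Remaining 1 days starting on Tuesday:
  Tue(w) -> 1 weekdays
Total business days: 20 + 1 = 21

21


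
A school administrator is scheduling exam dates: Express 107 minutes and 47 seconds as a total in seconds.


Minutes: 107
Seconds: 47
Convert minutes to seconds: 107 x 60 = 6420
Add remaining seconds: 6420 + 47 = 6467

6467


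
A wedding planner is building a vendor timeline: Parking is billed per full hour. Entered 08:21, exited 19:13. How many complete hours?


Start: 08:21
End: 19:13
Hour difference: 19 - 8 = 11 hours
Minute difference: 13 - 21 = -8 minutes
Total minutes: 652
Complete hours: 652 / 60 = 10 (remainder 52)

10


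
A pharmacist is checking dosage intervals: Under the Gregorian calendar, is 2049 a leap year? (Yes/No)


Year: 2049
Divisible by 4? 2049 / 4 = 512.25 -> No
Not divisible by 4, so NOT a leap year

No


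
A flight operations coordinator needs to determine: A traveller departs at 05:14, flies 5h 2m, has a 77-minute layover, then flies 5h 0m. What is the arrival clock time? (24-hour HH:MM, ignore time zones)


Depart: 05:14
Leg 1: +302 min -> 10:16
Layover: +77 min -> 11:33
Leg 2: +300 min -> 16:33
Total travel: 679 minutes = 11h 19m
Arrival: 16:33

16:33


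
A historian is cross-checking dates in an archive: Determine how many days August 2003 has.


Month: August
Year: 2003
August is a 31-day month
Total: 31 days

31


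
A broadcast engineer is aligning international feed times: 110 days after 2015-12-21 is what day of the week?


Start: 2015-12-21 (Monday)
Step 1 - find target date: add 110 days
  2015-12-21 + 110 days = 2016-04-09
Step 2 - day of week:
  110 mod 7 = 5
  Monday + 5 days -> Saturday
Result: Saturday (2016-04-09)

Saturday


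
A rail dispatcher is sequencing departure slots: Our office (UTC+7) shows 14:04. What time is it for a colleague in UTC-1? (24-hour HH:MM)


Local time: 14:04 at UTC+7 (offset 7h)
Target zone: UTC-1 (offset -1h)
Difference: -1 - (7) = -8 hours
Calculation: 14 + (-8) = 6
Result: 06:04

06:04


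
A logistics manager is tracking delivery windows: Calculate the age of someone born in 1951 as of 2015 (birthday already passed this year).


Birth year: 1951
Current year: 2015
Age = current year - birth year
Age = 2015 - 1951 = 64

64


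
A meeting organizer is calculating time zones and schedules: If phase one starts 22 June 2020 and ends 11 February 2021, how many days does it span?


Start date: 2020-06-22
End date: 2021-02-11
Jun 2020: +9 days
Jul 2020: +31 days
Aug 2020: +31 days
... (6 more months)
Total: 234 days

234


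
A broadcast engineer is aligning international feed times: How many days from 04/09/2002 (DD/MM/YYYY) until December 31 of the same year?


Start: September 04, 2002
End: December 31, 2002
Days left in September: 26
October: 31
November: 30
December: 31
Sum of remaining months: 92
Total: 26 + 92 = 118

118


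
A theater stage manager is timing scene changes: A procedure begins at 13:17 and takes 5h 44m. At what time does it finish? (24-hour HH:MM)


Start time: 13:17
Adding: 5 hours 44 minutes
Minutes: 17 + 44 = 61
Minute overflow: 61 >= 60, so carry 1 hour, minutes = 1
Hours: 13 + 5 + 1 = 19
Result: 19:01

19:01


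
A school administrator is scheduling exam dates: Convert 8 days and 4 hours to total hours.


Days: 8
Extra hours: 4
Hours per day: 24
Days to hours: 8 x 24 = 192
Total: 192 + 4 = 196

196
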